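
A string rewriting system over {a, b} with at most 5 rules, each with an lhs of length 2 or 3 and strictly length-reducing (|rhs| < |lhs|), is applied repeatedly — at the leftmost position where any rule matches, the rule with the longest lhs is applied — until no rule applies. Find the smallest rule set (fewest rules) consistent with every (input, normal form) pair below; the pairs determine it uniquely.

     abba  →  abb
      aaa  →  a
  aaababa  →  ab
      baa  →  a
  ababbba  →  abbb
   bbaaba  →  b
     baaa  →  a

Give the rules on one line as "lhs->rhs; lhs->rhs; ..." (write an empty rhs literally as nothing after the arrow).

aa->a; ba->b; baa->a; bab->b

  | abba => abb
  | aaa => aa => a
  | aaababa => aababa => ababa => aba => ab
  | baa => a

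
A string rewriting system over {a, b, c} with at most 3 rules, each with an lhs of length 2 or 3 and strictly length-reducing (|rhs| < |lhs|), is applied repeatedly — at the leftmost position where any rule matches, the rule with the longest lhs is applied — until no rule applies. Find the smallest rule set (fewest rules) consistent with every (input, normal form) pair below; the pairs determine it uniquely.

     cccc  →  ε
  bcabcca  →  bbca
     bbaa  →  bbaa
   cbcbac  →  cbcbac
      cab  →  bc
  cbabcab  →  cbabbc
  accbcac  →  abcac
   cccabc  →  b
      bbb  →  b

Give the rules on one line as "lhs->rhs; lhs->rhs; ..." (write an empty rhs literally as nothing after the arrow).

bbb->b; cab->bc; cc->

  | cccc => cc => ε
  | bcabcca => bbccca => bbca
  | bbaa
  | cbcbac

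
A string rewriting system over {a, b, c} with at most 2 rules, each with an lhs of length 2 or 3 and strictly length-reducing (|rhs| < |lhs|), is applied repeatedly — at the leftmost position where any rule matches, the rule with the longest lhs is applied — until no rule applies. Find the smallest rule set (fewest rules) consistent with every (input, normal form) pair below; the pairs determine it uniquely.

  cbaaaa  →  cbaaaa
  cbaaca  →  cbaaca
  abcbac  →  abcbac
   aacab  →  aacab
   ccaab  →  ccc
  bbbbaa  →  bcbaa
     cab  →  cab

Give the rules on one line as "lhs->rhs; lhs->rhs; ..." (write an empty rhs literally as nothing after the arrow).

aab->c; bbb->bc

  | cbaaaa
  | cbaaca
  | abcbac
  | aacab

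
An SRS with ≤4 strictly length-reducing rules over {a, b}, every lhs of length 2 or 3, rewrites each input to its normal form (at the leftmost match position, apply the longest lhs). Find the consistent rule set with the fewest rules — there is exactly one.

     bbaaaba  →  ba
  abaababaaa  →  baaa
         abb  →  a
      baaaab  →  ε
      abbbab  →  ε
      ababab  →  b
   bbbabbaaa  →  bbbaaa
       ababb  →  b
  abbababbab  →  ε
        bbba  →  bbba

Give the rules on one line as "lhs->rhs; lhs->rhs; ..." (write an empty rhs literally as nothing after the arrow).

  | bbaaaba => bbaaba => bbaba => ba
  | abaababaaa => baababaaa => bababaaa => abaaa => baaa
  | abb => a
  | baaaab => baaab => baab => bab => ε

ab->b; abb->a; bab->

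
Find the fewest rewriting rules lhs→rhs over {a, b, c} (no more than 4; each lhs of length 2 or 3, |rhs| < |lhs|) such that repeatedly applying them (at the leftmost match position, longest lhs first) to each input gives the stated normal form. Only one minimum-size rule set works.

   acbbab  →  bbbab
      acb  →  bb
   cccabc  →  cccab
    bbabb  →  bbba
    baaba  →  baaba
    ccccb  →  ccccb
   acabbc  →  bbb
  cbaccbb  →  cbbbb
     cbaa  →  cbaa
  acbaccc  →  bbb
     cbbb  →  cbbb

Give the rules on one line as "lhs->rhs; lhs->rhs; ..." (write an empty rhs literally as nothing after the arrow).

abb->ba; ac->b; bc->b

  | acbbab => bbbab
  | acb => bb
  | cccabc => cccab
  | bbabb => bbba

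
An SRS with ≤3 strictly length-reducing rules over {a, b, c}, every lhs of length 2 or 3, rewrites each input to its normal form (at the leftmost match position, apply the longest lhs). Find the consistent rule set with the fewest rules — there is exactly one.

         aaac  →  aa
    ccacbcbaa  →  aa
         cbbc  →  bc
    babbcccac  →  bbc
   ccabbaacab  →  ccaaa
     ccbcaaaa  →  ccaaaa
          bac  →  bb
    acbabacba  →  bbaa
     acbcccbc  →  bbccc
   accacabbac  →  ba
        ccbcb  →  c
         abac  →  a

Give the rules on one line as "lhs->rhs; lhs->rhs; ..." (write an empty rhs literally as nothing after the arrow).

  | aaac => aab => aa
  | ccacbcbaa => ccbbcbaa => cbcbaa => cbaa => aa
  | cbbc => bc
  | babbcccac => babcccac => bacccac => bbccac => bbccb => bbc

ab->a; ac->b; cb->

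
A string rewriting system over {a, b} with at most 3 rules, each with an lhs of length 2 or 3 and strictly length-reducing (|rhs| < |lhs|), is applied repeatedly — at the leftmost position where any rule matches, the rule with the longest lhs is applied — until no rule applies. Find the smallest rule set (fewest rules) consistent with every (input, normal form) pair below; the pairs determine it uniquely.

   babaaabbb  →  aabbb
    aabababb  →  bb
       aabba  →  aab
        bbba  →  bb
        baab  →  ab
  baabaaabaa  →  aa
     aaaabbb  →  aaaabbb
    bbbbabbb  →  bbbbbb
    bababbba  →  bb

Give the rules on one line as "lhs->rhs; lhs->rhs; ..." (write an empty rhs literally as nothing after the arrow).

aba->; ba->

  | babaaabbb => baaabbb => aabbb
  | aabababb => ababb => bb
  | aabba => aab
  | bbba => bb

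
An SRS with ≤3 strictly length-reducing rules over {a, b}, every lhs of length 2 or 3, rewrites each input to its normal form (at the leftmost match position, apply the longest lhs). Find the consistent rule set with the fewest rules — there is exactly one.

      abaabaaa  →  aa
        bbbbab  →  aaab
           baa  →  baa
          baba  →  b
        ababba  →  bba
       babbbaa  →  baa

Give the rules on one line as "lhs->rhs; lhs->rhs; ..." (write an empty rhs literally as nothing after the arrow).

  | abaabaaa => abaaa => aa
  | bbbbab => abbab => aaab
  | baa
  | baba => b

aba->; abb->aa; bbb->ab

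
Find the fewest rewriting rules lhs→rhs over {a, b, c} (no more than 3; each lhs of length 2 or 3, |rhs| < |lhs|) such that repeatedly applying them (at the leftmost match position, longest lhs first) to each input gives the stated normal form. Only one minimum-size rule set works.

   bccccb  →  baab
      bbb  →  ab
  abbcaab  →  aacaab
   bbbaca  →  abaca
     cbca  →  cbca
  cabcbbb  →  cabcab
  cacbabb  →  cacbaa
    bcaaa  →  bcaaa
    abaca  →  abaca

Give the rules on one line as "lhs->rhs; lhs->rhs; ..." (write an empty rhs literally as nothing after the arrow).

bb->a; cc->a

  | bccccb => baccb => baab
  | bbb => ab
  | abbcaab => aacaab
  | bbbaca => abaca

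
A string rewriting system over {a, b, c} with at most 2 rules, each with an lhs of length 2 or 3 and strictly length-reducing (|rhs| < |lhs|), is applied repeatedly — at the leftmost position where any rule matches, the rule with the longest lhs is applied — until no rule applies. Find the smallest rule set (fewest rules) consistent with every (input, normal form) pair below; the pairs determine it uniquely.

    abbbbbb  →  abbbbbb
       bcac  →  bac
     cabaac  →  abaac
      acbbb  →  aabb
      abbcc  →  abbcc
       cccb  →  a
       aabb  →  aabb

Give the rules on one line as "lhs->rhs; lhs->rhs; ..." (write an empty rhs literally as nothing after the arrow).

ca->a; cb->a

  | abbbbbb
  | bcac => bac
  | cabaac => abaac
  | acbbb => aabb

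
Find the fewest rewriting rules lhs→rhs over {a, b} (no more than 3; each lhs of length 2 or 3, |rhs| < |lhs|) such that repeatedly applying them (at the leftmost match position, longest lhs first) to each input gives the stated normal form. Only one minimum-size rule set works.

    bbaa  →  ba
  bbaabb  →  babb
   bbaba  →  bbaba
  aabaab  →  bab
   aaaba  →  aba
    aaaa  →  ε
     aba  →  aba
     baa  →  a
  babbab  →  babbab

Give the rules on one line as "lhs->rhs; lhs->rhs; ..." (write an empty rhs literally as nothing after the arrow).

  | bbaa => ba
  | bbaabb => babb
  | bbaba
  | aabaab => bbaab => bab

aa->; aab->bb; baa->a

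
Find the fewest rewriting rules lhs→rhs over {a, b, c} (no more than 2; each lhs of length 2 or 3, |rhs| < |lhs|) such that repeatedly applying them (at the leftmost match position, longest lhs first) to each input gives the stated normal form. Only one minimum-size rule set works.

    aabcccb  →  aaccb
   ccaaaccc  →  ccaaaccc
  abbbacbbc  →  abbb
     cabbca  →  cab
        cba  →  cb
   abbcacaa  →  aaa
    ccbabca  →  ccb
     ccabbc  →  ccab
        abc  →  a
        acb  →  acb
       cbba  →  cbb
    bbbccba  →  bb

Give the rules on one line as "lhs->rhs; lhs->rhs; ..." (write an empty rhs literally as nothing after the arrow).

  | aabcccb => aaccb
  | ccaaaccc
  | abbbacbbc => abbbcbbc => abbbbc => abbb
  | cabbca => caba => cab

ba->b; bc->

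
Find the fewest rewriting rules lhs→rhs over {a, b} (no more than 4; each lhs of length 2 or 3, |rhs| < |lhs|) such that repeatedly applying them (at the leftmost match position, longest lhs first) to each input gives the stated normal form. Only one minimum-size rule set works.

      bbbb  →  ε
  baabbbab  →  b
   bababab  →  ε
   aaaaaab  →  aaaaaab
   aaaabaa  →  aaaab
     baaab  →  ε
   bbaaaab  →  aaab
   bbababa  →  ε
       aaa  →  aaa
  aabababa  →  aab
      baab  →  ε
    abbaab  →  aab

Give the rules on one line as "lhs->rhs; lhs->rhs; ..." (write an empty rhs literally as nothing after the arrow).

  | bbbb => bb => ε
  | baabbbab => babbbab => bbbbab => bbab => b
  | bababab => bbabab => bab => bb => ε
  | aaaaaab

ba->b; bb->; bba->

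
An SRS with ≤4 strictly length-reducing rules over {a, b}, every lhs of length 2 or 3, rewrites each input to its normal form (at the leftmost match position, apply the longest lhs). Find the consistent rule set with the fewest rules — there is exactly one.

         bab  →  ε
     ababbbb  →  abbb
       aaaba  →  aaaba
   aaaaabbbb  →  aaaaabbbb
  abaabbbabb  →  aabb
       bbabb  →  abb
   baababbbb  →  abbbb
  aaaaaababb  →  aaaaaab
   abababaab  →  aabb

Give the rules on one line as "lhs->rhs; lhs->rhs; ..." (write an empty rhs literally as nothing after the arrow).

  | bab => ε
  | ababbbb => abbb
  | aaaba
  | aaaaabbbb

baa->b; bab->; bba->a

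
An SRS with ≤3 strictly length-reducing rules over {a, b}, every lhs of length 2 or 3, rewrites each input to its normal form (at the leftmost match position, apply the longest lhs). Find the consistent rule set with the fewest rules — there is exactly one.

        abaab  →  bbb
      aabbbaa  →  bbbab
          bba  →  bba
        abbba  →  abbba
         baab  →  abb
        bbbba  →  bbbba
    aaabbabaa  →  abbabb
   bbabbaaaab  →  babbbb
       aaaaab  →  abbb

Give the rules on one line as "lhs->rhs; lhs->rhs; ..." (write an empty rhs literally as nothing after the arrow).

aab->bb; baa->ab

  | abaab => aabb => bbb
  | aabbbaa => bbbbaa => bbbab
  | bba
  | abbba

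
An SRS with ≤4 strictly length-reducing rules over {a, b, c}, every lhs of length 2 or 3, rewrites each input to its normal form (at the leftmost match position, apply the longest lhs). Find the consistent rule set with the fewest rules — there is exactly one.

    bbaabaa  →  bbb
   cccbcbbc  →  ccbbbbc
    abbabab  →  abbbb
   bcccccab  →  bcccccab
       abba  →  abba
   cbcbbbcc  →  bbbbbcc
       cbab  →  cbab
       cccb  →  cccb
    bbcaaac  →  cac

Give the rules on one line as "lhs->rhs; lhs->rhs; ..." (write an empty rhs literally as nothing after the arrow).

  | bbaabaa => bbaba => bbb
  | cccbcbbc => ccbbbbc
  | abbabab => abbbb
  | bcccccab

aba->b; bca->c; cbc->bb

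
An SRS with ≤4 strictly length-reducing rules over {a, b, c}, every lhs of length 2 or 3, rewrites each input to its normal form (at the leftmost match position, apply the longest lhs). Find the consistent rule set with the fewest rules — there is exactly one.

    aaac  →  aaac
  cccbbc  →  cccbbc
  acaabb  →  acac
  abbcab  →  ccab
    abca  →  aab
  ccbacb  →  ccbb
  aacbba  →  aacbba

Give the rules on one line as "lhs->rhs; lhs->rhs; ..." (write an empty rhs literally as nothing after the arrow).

  | aaac
  | cccbbc
  | acaabb => acac
  | abbcab => ccab

abb->c; bac->b; bca->ab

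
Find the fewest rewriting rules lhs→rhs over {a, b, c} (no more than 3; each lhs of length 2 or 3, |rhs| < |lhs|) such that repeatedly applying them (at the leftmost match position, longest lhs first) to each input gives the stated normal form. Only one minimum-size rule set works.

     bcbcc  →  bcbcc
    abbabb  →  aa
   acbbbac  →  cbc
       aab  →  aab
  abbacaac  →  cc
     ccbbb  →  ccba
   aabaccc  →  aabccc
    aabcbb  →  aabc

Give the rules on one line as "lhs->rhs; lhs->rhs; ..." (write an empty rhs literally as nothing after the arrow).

ac->c; bb->; bbb->ba

  | bcbcc
  | abbabb => aabb => aa
  | acbbbac => cbbbac => cbaac => cbac => cbc
  | aab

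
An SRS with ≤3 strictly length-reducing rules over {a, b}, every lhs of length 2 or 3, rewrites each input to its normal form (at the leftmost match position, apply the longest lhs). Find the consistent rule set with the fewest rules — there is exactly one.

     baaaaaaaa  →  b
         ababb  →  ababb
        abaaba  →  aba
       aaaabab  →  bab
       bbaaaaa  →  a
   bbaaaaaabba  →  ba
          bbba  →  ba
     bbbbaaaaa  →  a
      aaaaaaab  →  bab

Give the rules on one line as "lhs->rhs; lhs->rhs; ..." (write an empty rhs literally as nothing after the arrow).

  | baaaaaaaa => bbaaaaaa => aaaaaa => baaaa => bbaa => aa => b
  | ababb
  | abaaba => abbba => aba
  | aaaabab => baabab => bbbab => bab

aa->b; bba->a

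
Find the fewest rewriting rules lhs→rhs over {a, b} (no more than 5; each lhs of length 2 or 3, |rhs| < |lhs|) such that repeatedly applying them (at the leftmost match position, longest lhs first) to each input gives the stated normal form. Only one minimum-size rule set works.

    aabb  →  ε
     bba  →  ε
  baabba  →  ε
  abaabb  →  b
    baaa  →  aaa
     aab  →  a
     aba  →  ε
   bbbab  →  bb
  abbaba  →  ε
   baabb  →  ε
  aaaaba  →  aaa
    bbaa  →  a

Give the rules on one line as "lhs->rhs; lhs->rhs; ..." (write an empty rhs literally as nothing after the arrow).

  | aabb => ab => ε
  | bba => ε
  | baabba => aabba => aba => ε
  | abaabb => abb => b

ab->; aba->; ba->a; bba->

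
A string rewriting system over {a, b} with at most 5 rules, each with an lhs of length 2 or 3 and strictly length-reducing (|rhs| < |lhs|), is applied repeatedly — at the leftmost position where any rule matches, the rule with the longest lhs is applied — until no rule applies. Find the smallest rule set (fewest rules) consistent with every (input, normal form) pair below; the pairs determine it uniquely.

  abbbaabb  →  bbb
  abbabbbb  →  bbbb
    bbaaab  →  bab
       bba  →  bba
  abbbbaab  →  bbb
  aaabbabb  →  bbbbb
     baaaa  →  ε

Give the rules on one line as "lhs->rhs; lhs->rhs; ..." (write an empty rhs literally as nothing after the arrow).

  | abbbaabb => bbaabb => bbb
  | abbabbbb => babbbb => bbbb
  | bbaaab => bab
  | bba

aa->; aaa->bb; abb->b; baa->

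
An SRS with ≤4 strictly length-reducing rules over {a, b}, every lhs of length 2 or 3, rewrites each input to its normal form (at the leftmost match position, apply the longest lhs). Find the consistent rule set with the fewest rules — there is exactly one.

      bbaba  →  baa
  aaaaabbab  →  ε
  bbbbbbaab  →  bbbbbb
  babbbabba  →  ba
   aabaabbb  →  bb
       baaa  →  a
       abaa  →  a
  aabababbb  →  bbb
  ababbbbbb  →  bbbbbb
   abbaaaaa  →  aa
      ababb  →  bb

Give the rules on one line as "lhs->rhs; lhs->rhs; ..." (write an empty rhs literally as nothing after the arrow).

aaa->ab; aab->; aba->; bab->a

  | bbaba => baa
  | aaaaabbab => abaabbab => abbab => aba => ε
  | bbbbbbaab => bbbbbb
  | babbbabba => abbabba => ababa => ba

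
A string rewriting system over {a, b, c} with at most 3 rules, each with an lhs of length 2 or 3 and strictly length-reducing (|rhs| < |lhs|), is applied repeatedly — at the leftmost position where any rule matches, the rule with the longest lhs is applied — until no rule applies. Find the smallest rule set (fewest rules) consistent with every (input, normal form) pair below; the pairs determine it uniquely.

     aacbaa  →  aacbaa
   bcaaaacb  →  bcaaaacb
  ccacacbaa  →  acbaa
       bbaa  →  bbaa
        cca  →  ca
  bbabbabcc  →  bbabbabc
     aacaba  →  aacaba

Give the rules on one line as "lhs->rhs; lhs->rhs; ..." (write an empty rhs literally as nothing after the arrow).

  | aacbaa
  | bcaaaacb
  | ccacacbaa => cacacbaa => acbaa
  | bbaa

cac->; cc->c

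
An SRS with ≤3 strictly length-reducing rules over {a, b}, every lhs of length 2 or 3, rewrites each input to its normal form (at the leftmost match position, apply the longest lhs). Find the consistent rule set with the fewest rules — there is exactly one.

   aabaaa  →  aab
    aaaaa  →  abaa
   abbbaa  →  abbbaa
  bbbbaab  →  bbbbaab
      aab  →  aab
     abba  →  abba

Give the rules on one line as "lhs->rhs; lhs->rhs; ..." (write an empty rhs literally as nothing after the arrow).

aaa->ab; bab->b

  | aabaaa => aabab => aab
  | aaaaa => abaa
  | abbbaa
  | bbbbaab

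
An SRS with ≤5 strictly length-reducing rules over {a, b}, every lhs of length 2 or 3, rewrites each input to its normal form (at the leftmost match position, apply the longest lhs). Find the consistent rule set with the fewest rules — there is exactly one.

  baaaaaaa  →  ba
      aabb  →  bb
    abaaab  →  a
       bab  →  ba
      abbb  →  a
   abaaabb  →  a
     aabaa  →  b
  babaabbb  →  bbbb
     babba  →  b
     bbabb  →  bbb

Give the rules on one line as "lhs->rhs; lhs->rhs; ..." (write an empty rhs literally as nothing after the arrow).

aa->; aaa->; ab->a; bba->b

  | baaaaaaa => baaaa => ba
  | aabb => bb
  | abaaab => aaaab => ab => a
  | bab => ba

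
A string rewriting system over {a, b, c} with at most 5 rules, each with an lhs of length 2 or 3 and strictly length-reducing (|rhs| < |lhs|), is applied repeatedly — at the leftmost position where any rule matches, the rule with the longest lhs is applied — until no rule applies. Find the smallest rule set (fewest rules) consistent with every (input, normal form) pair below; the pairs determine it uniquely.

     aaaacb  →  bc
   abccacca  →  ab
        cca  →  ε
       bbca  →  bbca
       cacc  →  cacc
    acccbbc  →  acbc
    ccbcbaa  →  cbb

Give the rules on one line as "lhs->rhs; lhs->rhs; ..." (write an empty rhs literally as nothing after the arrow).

  | aaaacb => baacb => bbcb => bc
  | abccacca => abcca => ab
  | cca => ε
  | bbca

aa->b; bcb->c; cca->; ccb->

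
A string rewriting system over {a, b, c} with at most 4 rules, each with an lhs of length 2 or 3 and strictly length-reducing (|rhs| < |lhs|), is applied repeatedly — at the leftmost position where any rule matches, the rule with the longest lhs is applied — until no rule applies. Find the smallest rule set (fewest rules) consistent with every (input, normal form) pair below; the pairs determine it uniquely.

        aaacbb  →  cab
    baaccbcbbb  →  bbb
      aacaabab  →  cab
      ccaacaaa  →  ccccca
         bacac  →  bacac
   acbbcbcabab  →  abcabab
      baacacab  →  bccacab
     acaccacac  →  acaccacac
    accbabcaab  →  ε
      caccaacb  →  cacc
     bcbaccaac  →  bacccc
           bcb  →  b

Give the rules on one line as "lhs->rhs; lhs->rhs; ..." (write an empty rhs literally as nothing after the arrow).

aa->c; cb->; ccb->

  | aaacbb => cacbb => cab
  | baaccbcbbb => bcccbcbbb => bccbbb => bbb
  | aacaabab => ccaabab => cccbab => cab
  | ccaacaaa => ccccaaa => ccccca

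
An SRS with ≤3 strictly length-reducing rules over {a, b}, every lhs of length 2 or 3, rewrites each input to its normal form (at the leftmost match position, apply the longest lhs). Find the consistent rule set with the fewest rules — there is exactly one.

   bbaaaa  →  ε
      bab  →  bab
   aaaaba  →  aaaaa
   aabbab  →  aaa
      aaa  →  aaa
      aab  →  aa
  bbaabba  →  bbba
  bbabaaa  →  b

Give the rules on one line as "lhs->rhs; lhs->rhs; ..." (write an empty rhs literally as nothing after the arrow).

  | bbaaaa => baa => ε
  | bab
  | aaaaba => aaaaa
  | aabbab => aabab => aaab => aaa

aab->aa; baa->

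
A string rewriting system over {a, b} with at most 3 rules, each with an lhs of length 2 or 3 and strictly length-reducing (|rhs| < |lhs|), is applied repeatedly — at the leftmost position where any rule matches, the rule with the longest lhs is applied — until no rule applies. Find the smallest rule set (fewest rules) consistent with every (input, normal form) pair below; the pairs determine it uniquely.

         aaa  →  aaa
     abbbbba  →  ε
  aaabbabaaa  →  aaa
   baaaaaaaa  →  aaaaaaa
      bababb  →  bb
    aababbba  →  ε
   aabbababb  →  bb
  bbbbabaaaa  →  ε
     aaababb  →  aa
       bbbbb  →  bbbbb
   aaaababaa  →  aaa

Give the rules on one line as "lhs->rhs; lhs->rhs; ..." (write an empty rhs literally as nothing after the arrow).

  | aaa
  | abbbbba => abbbba => abbba => abba => aba => ε
  | aaabbabaaa => aaababaaa => aabaaa => aaa
  | baaaaaaaa => aaaaaaa

ab->a; aba->; ba->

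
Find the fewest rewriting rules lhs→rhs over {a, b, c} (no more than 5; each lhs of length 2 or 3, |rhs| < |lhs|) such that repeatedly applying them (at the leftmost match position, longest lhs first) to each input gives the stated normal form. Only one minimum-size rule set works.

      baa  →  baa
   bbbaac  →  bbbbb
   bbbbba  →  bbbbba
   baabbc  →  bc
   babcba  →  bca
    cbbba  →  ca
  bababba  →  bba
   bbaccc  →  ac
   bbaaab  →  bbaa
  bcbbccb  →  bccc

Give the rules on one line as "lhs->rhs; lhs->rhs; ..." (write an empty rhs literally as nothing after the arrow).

  | baa
  | bbbaac => bbbbb
  | bbbbba
  | baabbc => babc => bc

aac->bb; ab->; bac->a; cb->c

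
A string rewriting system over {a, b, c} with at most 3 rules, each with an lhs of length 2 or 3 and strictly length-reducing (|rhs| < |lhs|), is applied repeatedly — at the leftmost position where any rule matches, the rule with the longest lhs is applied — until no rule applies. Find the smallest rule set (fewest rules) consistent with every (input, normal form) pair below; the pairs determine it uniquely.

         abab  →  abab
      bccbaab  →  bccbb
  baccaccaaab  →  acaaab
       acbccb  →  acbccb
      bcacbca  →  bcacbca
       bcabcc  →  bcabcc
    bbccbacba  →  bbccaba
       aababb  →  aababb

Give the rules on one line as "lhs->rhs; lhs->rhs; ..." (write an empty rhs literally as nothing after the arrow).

acc->; baa->b; bac->a

  | abab
  | bccbaab => bccbb
  | baccaccaaab => acaccaaab => acaaab
  | acbccb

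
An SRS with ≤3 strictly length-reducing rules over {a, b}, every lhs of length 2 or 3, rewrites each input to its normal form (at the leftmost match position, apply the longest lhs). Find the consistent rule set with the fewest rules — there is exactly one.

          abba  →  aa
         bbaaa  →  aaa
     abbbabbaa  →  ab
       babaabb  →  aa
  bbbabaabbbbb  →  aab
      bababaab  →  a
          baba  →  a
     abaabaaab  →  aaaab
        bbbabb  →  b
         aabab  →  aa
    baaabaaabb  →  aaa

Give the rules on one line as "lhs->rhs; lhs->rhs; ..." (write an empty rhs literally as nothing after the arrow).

ba->b; bb->

  | abba => aa
  | bbaaa => aaa
  | abbbabbaa => ababbaa => abbbaa => abaa => aba => ab
  | babaabb => bbaabb => aabb => aa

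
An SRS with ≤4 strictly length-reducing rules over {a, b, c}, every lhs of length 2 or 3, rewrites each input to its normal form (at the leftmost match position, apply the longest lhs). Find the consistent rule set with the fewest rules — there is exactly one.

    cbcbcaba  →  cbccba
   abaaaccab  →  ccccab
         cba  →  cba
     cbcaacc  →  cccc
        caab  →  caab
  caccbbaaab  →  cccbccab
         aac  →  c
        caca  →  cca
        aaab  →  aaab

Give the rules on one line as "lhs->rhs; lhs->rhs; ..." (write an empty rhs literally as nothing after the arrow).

  | cbcbcaba => cbccba
  | abaaaccab => accaccab => ccaccab => ccccab
  | cba
  | cbcaacc => ccacc => cccc

ac->c; baa->cc; bca->c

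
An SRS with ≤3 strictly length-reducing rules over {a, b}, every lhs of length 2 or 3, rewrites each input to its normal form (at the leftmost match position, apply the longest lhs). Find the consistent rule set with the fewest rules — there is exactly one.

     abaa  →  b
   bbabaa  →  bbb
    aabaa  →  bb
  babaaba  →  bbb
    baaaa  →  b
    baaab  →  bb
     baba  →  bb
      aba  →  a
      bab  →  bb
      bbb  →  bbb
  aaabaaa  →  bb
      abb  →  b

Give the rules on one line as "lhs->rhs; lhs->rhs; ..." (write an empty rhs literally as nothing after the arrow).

aa->b; ab->; ba->b

  | abaa => aa => b
  | bbabaa => bbbaa => bbba => bbb
  | aabaa => bbaa => bba => bb
  | babaaba => bbaaba => bbaba => bbba => bbb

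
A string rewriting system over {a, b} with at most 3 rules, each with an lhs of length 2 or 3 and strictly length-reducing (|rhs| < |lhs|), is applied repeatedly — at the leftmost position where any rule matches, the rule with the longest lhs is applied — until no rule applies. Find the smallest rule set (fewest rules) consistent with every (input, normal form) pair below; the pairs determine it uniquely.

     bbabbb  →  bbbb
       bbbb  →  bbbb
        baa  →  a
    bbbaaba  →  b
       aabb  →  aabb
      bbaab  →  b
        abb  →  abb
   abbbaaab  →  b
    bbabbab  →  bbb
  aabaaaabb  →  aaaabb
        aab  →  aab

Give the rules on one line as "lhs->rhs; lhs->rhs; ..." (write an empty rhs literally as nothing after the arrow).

  | bbabbb => bbbb
  | bbbb
  | baa => a
  | bbbaaba => bbaba => bba => b

aba->; ba->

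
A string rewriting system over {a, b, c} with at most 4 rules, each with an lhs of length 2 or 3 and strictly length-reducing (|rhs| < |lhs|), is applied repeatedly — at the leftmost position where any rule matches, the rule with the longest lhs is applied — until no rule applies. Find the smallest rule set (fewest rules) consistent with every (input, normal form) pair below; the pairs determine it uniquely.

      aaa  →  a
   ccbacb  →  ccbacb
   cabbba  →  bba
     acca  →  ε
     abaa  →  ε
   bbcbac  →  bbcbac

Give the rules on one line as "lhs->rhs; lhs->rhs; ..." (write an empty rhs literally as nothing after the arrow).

  | aaa => a
  | ccbacb
  | cabbba => abbba => bba
  | acca => aca => aa => ε

aa->; ab->; ca->a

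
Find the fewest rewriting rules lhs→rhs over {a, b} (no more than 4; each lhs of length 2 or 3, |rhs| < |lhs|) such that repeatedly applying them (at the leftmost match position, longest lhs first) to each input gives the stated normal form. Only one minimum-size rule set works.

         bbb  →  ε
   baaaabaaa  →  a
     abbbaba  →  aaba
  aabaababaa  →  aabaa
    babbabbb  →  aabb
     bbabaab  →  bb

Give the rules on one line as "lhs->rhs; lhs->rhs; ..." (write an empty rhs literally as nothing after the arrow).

  | bbb => ε
  | baaaabaaa => babaaa => aaaa => a
  | abbbaba => aaba
  | aabaababaa => aabaaaaa => aabaa

aaa->; bab->a; bbb->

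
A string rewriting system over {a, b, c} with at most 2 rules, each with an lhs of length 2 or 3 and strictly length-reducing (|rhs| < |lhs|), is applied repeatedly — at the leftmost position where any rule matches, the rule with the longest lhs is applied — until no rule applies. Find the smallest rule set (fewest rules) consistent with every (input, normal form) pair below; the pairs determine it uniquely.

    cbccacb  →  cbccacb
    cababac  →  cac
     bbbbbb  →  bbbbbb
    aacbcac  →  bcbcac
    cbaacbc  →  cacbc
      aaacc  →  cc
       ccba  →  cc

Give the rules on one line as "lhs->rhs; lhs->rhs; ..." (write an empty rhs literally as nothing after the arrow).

  | cbccacb
  | cababac => cabac => cac
  | bbbbbb
  | aacbcac => bcbcac

aa->b; ba->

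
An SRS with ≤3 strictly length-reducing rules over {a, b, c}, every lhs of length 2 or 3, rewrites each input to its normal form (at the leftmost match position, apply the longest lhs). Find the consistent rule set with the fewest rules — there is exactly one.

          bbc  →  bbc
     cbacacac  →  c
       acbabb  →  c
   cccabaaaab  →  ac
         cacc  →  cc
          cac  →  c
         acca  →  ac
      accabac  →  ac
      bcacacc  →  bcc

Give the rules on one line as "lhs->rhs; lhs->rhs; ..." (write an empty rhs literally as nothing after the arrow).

ab->c; ca->; cb->c

  | bbc
  | cbacacac => cacacac => cacac => cac => c
  | acbabb => acabb => abb => cb => c
  | cccabaaaab => ccbaaaab => ccaaaab => caaab => aab => ac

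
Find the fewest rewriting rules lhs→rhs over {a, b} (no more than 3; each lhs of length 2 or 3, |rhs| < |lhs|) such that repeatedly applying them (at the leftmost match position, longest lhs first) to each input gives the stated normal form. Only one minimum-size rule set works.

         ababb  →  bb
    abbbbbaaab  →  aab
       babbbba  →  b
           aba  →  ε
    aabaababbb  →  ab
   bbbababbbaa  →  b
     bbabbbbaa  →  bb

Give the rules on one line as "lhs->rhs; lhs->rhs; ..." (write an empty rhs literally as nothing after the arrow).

aba->; ba->b; bbb->b

  | ababb => bb
  | abbbbbaaab => abbbaaab => abaaab => aab
  | babbbba => bbbbba => bbba => ba => b
  | aba => ε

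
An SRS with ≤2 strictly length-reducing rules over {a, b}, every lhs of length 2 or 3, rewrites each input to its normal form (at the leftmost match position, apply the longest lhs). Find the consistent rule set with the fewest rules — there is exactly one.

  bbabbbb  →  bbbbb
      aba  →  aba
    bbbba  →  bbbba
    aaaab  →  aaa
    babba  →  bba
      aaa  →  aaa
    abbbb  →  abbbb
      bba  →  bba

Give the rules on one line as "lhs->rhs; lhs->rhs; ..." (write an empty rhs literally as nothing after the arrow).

aab->a; bab->b

  | bbabbbb => bbbbb
  | aba
  | bbbba
  | aaaab => aaa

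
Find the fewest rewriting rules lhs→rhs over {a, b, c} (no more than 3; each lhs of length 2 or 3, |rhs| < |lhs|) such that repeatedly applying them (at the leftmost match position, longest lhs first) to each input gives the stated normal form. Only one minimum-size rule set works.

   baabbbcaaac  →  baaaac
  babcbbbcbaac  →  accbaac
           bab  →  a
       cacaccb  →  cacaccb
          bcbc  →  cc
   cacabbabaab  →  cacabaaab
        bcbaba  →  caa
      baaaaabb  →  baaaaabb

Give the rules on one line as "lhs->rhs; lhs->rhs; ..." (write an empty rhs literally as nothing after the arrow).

abc->; bab->a; bc->c

  | baabbbcaaac => baabbcaaac => baabcaaac => baaaac
  | babcbbbcbaac => acbbbcbaac => acbbcbaac => acbcbaac => accbaac
  | bab => a
  | cacaccb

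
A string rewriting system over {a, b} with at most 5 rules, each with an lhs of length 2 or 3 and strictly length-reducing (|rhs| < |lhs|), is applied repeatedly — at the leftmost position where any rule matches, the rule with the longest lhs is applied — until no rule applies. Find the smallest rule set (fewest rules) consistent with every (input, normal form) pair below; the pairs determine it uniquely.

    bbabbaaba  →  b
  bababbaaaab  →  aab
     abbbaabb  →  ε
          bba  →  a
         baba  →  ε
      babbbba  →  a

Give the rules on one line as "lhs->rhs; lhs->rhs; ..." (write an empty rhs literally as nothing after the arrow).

  | bbabbaaba => abbaaba => aaaba => aba => b
  | bababbaaaab => babbaaaab => bbaaaab => aaaab => aab
  | abbbaabb => abaabb => babb => bb => ε
  | bba => a

aaa->a; aba->b; ba->; bb->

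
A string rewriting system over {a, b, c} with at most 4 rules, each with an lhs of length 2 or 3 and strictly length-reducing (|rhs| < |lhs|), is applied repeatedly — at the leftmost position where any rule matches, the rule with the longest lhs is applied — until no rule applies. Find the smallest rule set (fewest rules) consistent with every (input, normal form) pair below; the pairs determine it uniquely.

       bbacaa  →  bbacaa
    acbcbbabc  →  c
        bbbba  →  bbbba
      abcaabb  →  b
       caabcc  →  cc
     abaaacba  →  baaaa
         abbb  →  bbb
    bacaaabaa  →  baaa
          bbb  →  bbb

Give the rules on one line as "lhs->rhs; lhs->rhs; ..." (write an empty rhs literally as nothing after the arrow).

ab->b; bc->c; cb->

  | bbacaa
  | acbcbbabc => acbbabc => ababc => babc => bbc => bc => c
  | bbbba
  | abcaabb => bcaabb => caabb => cabb => cbb => b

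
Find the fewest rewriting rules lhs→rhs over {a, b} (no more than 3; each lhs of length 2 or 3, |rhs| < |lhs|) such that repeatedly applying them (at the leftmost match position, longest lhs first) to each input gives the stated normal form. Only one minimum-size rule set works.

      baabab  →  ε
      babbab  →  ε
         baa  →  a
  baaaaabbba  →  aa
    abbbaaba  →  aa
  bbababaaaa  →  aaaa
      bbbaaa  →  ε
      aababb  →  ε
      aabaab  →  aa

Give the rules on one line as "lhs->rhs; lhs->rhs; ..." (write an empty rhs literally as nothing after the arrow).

ab->; ba->; bab->a

  | baabab => abab => ab => ε
  | babbab => abab => ab => ε
  | baa => a
  | baaaaabbba => aaaabbba => aaabba => aaba => aa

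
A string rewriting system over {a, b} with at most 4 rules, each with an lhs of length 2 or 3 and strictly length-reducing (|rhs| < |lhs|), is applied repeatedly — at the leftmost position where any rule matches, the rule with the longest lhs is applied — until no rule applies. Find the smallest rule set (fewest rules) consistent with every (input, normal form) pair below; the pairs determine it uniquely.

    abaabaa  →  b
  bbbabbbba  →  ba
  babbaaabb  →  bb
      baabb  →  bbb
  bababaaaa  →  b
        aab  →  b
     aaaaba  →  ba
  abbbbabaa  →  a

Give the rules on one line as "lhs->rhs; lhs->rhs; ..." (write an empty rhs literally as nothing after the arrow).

aa->; ab->; bba->aa

  | abaabaa => aabaa => baa => b
  | bbbabbbba => baabbbba => bbbbba => bbbaa => baaa => ba
  | babbaaabb => bbaaabb => aaaabb => aabb => bb
  | baabb => bbb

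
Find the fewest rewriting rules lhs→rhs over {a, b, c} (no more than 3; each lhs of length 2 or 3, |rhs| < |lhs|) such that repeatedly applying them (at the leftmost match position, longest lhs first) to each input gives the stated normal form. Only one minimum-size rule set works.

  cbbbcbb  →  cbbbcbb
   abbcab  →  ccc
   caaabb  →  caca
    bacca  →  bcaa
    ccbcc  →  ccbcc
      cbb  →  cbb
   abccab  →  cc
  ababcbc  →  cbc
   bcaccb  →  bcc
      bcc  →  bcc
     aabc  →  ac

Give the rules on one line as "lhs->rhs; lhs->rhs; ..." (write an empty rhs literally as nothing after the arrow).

ab->; abb->cc; acc->ca

  | cbbbcbb
  | abbcab => cccab => ccc
  | caaabb => caacc => caca
  | bacca => bcaa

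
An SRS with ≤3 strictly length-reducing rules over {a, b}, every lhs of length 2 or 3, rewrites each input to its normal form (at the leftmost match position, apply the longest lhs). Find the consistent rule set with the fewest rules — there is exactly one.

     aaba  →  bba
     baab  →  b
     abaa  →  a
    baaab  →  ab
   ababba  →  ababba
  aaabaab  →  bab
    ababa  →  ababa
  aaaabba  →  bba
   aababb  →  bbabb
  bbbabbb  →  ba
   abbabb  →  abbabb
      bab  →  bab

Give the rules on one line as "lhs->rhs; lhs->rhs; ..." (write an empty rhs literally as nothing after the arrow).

  | aaba => bba
  | baab => b
  | abaa => a
  | baaab => ab

aa->b; baa->; bbb->ba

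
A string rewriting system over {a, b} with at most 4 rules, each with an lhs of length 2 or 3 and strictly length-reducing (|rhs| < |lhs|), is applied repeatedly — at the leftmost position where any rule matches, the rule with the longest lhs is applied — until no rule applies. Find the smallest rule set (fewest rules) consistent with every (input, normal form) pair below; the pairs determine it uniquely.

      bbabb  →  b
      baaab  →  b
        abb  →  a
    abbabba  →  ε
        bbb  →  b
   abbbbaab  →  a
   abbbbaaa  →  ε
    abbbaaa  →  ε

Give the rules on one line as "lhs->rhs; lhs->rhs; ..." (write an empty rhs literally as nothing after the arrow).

  | bbabb => babb => bb => b
  | baaab => aab => b
  | abb => ab => a
  | abbabba => ababba => aabba => bba => ba => ε

aa->; ab->a; ba->; bb->b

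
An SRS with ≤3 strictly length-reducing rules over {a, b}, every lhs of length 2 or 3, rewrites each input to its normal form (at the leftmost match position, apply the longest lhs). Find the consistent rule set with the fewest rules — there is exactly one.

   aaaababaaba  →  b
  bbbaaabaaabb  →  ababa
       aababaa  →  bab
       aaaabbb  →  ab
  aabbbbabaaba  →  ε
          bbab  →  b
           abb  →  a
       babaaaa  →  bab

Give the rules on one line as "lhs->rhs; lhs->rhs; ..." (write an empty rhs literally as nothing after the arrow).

aa->; abb->a; bb->a

  | aaaababaaba => aababaaba => babaaba => babba => baa => b
  | bbbaaabaaabb => abaaabaaabb => ababaaabb => abababb => ababa
  | aababaa => babaa => bab
  | aaaabbb => aabbb => bbb => ab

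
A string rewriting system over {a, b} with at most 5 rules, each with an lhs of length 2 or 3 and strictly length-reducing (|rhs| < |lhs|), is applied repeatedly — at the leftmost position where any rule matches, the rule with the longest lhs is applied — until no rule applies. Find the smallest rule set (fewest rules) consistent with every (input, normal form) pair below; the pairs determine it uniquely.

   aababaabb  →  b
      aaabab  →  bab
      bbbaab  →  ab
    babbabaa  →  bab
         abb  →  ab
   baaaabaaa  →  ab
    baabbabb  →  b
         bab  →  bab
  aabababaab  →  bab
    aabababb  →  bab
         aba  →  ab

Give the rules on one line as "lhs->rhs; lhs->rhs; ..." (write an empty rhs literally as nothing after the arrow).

  | aababaabb => bbabaabb => baabb => bbbb => bbb => bb => b
  | aaabab => babab => babb => bab
  | bbbaab => bbaab => ab
  | babbabaa => babaa => baba => bab

aa->b; aba->ab; bb->b; bba->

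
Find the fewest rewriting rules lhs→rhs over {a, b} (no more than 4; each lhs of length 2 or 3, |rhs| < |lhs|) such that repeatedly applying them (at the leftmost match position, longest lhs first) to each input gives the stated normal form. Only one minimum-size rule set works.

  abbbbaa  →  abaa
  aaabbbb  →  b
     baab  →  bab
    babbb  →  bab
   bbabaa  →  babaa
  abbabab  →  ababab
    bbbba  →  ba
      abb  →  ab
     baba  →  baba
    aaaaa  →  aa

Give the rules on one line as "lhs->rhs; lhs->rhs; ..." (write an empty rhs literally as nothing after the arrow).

  | abbbbaa => abbbaa => abbaa => abaa
  | aaabbbb => bbbb => bbb => bb => b
  | baab => bab
  | babbb => babb => bab

aaa->; aab->ab; bb->b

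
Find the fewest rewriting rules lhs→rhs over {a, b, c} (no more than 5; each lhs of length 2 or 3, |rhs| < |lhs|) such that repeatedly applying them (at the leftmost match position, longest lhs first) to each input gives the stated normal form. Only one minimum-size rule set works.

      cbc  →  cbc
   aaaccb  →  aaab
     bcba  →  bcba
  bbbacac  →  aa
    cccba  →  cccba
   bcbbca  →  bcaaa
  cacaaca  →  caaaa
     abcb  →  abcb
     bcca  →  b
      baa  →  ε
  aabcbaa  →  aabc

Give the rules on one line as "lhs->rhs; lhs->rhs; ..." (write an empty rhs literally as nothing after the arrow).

  | cbc
  | aaaccb => aaacb => aaab
  | bcba
  | bbbacac => bbbaac => bbc => aa

ac->a; baa->; bbc->aa; cca->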